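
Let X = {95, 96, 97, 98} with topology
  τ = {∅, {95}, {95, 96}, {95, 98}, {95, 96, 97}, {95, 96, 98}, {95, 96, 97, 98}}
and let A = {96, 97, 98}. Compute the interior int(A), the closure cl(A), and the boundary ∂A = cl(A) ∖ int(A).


int(A) = ∅, cl(A) = {96, 97, 98}, ∂A = {96, 97, 98}.

Closed sets in (X, τ) are complements of opens:
  closed(X, τ) = {∅, {97}, {98}, {96, 97}, {97, 98}, {96, 97, 98}, {95, 96, 97, 98}}.
int(A) = ⋃ {U ∈ τ : U ⊆ A}. Opens contained in A: ∅.
Taking the union of these: int(A) = ∅.
cl(A) = ⋂ {C closed : A ⊆ C}. Closed sets containing A: {96, 97, 98}, {95, 96, 97, 98}.
Intersecting these: cl(A) = {96, 97, 98}.
∂A = cl(A) ∖ int(A) = {96, 97, 98} ∖ ∅ = {96, 97, 98}.


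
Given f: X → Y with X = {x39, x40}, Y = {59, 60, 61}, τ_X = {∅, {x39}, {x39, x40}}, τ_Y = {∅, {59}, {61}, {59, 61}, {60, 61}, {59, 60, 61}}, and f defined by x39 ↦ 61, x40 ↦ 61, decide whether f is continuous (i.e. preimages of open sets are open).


f IS continuous.

Compute f^{-1}(U) for each U ∈ τ_Y:
  U = ∅: f^{-1}(U) = ∅ ∈ τ_X ✓.
  U = {59}: f^{-1}(U) = ∅ ∈ τ_X ✓.
  U = {61}: f^{-1}(U) = {x39, x40} ∈ τ_X ✓.
  U = {59, 61}: f^{-1}(U) = {x39, x40} ∈ τ_X ✓.
  U = {60, 61}: f^{-1}(U) = {x39, x40} ∈ τ_X ✓.
  U = {59, 60, 61}: f^{-1}(U) = {x39, x40} ∈ τ_X ✓.
Every preimage lies in τ_X, so f IS continuous.


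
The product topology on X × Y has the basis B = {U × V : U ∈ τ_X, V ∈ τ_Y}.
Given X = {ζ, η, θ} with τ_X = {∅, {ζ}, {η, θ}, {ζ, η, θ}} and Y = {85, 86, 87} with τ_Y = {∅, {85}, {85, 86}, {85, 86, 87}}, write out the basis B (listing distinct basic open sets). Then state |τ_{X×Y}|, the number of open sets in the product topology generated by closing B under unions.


Basis B = {∅ × ∅, {ζ} × {85}, {ζ} × {85, 86}, {η, θ} × {85}, {ζ} × {85, 86, 87}, {ζ, η, θ} × {85}, {η, θ} × {85, 86}, {ζ, η, θ} × {85, 86}, {η, θ} × {85, 86, 87}, {ζ, η, θ} × {85, 86, 87}}; |τ_{X×Y}| = 16.

Enumerate products U × V with U ∈ τ_X, V ∈ τ_Y (deduplicated):
  ∅ × ∅ = {} (∅)
  {ζ} × {85} = {(ζ,85)}
  {ζ} × {85, 86} = {(ζ,85), (ζ,86)}
  {η, θ} × {85} = {(η,85), (θ,85)}
  {ζ} × {85, 86, 87} = {(ζ,85), (ζ,86), (ζ,87)}
  {ζ, η, θ} × {85} = {(ζ,85), (η,85), (θ,85)}
  {η, θ} × {85, 86} = {(η,85), (η,86), (θ,85), (θ,86)}
  {ζ, η, θ} × {85, 86} = {(ζ,85), (ζ,86), (η,85), (η,86), (θ,85), (θ,86)}
  {η, θ} × {85, 86, 87} = {(η,85), (η,86), (η,87), (θ,85), (θ,86), (θ,87)}
  {ζ, η, θ} × {85, 86, 87} = {(ζ,85), (ζ,86), (ζ,87), (η,85), (η,86), (η,87), (θ,85), (θ,86), (θ,87)}
These 10 distinct sets form the basis B.
Close under arbitrary unions to get τ_{X×Y}; counting gives |τ_{X×Y}| = 16.


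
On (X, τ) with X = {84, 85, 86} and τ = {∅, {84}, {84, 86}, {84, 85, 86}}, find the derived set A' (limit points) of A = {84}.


A' = {85, 86}

For each x ∈ X, list the open sets U ∈ τ with x ∈ U, then check whether U ∩ (A ∖ {x}) ≠ ∅ for every such U.
  x = 84: open {84} ∋ x has {84} ∩ (A ∖ {84}) = ∅, so x is NOT a limit point.
  x = 85: opens ∋ x are {84, 85, 86}; each meets A ∖ {85}, so x IS a limit point.
  x = 86: opens ∋ x are {84, 86}, {84, 85, 86}; each meets A ∖ {86}, so x IS a limit point.
Collecting: A' = {85, 86}.


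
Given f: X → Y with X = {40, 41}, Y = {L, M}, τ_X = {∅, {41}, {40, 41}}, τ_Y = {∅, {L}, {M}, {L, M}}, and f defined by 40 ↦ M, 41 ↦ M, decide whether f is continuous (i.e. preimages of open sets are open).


f IS continuous.

Compute f^{-1}(U) for each U ∈ τ_Y:
  U = ∅: f^{-1}(U) = ∅ ∈ τ_X ✓.
  U = {L}: f^{-1}(U) = ∅ ∈ τ_X ✓.
  U = {M}: f^{-1}(U) = {40, 41} ∈ τ_X ✓.
  U = {L, M}: f^{-1}(U) = {40, 41} ∈ τ_X ✓.
Every preimage lies in τ_X, so f IS continuous.


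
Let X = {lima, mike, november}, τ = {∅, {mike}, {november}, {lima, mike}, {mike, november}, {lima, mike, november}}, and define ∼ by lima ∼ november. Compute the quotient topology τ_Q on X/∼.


X/∼ = {[lima=november], [mike]}; |τ_Q| = 3.

Equivalence classes: [lima=november], [mike].
Quotient map π: X → X/∼ sends lima ↦ [lima=november], mike ↦ [mike], november ↦ [lima=november].
For each subset V ⊆ X/∼, compute π^{-1}(V) ⊆ X and check whether π^{-1}(V) ∈ τ. V is open in τ_Q iff π^{-1}(V) ∈ τ.
  V = {}: π^{-1}(V) = ∅ ∈ τ ✓.
  V = {[lima=november]}: π^{-1}(V) = {lima, november} ∉ τ ✗.
  V = {[mike]}: π^{-1}(V) = {mike} ∈ τ ✓.
  V = {[lima=november], [mike]}: π^{-1}(V) = {lima, mike, november} ∈ τ ✓.
Open sets in the quotient: τ_Q = {{}, {[mike]}, {[lima=november], [mike]}} (3 elements).


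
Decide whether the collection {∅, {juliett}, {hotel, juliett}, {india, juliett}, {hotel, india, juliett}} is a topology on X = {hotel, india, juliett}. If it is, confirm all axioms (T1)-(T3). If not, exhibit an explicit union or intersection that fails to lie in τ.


τ IS a topology on X.

Axiom (T1): ∅ ∈ τ? Yes; X ∈ τ? Yes.
Axiom (T2/T3): check pairwise unions and intersections of members of τ.
All pairwise intersections and unions checked — each lies in τ. Therefore τ satisfies (T1), (T2), (T3): it IS a topology on X.


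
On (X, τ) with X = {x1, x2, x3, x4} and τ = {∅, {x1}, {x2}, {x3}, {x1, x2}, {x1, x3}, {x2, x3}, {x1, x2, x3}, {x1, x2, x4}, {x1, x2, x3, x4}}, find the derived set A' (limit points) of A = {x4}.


A' = ∅

For each x ∈ X, list the open sets U ∈ τ with x ∈ U, then check whether U ∩ (A ∖ {x}) ≠ ∅ for every such U.
  x = x1: open {x1} ∋ x has {x1} ∩ (A ∖ {x1}) = ∅, so x is NOT a limit point.
  x = x2: open {x2} ∋ x has {x2} ∩ (A ∖ {x2}) = ∅, so x is NOT a limit point.
  x = x3: open {x3} ∋ x has {x3} ∩ (A ∖ {x3}) = ∅, so x is NOT a limit point.
  x = x4: open {x1, x2, x4} ∋ x has {x1, x2, x4} ∩ (A ∖ {x4}) = ∅, so x is NOT a limit point.
Collecting: A' = ∅.


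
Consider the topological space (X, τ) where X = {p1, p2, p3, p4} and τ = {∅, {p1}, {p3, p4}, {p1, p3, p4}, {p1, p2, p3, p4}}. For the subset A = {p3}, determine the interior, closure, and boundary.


int(A) = ∅, cl(A) = {p2, p3, p4}, ∂A = {p2, p3, p4}.

Closed sets in (X, τ) are complements of opens:
  closed(X, τ) = {∅, {p2}, {p1, p2}, {p2, p3, p4}, {p1, p2, p3, p4}}.
int(A) = ⋃ {U ∈ τ : U ⊆ A}. Opens contained in A: ∅.
Taking the union of these: int(A) = ∅.
cl(A) = ⋂ {C closed : A ⊆ C}. Closed sets containing A: {p2, p3, p4}, {p1, p2, p3, p4}.
Intersecting these: cl(A) = {p2, p3, p4}.
∂A = cl(A) ∖ int(A) = {p2, p3, p4} ∖ ∅ = {p2, p3, p4}.


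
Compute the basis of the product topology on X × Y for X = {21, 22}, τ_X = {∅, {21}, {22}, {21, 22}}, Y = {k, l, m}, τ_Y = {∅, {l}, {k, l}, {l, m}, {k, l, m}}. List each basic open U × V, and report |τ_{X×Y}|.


Basis B = {∅ × ∅, {21} × {l}, {22} × {l}, {21} × {k, l}, {21} × {l, m}, {21, 22} × {l}, {22} × {k, l}, {22} × {l, m}, {21} × {k, l, m}, {22} × {k, l, m}, {21, 22} × {k, l}, {21, 22} × {l, m}, {21, 22} × {k, l, m}}; |τ_{X×Y}| = 25.

Enumerate products U × V with U ∈ τ_X, V ∈ τ_Y (deduplicated):
  ∅ × ∅ = {} (∅)
  {21} × {l} = {(21,l)}
  {22} × {l} = {(22,l)}
  {21} × {k, l} = {(21,k), (21,l)}
  {21} × {l, m} = {(21,l), (21,m)}
  {21, 22} × {l} = {(21,l), (22,l)}
  {22} × {k, l} = {(22,k), (22,l)}
  {22} × {l, m} = {(22,l), (22,m)}
  {21} × {k, l, m} = {(21,k), (21,l), (21,m)}
  {22} × {k, l, m} = {(22,k), (22,l), (22,m)}
  {21, 22} × {k, l} = {(21,k), (21,l), (22,k), (22,l)}
  {21, 22} × {l, m} = {(21,l), (21,m), (22,l), (22,m)}
  {21, 22} × {k, l, m} = {(21,k), (21,l), (21,m), (22,k), (22,l), (22,m)}
These 13 distinct sets form the basis B.
Close under arbitrary unions to get τ_{X×Y}; counting gives |τ_{X×Y}| = 25.


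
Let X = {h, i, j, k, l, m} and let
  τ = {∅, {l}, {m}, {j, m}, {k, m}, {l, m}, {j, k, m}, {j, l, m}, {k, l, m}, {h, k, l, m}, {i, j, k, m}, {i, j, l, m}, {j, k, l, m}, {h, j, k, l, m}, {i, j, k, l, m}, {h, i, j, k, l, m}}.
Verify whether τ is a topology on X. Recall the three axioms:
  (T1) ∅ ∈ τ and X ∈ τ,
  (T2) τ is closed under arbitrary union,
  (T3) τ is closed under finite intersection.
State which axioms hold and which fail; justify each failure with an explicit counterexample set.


τ is NOT a topology on X.

Axiom (T1): ∅ ∈ τ? Yes; X ∈ τ? Yes.
Axiom (T2/T3): check pairwise unions and intersections of members of τ.
Counterexample for (T3): {i, j, k, m} ∩ {i, j, l, m} = {i, j, m} ∉ τ. Therefore τ is NOT a topology.


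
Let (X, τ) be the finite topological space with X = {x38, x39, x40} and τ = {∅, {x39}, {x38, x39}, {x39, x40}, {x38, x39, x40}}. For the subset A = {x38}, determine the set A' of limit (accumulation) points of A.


A' = ∅

For each x ∈ X, list the open sets U ∈ τ with x ∈ U, then check whether U ∩ (A ∖ {x}) ≠ ∅ for every such U.
  x = x38: open {x38, x39} ∋ x has {x38, x39} ∩ (A ∖ {x38}) = ∅, so x is NOT a limit point.
  x = x39: open {x39} ∋ x has {x39} ∩ (A ∖ {x39}) = ∅, so x is NOT a limit point.
  x = x40: open {x39, x40} ∋ x has {x39, x40} ∩ (A ∖ {x40}) = ∅, so x is NOT a limit point.
Collecting: A' = ∅.


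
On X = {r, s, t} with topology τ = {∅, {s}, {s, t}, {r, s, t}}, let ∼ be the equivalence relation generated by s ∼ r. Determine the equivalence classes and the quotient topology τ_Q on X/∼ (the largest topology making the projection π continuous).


X/∼ = {[r=s], [t]}; |τ_Q| = 2.

Equivalence classes: [r=s], [t].
Quotient map π: X → X/∼ sends r ↦ [r=s], s ↦ [r=s], t ↦ [t].
For each subset V ⊆ X/∼, compute π^{-1}(V) ⊆ X and check whether π^{-1}(V) ∈ τ. V is open in τ_Q iff π^{-1}(V) ∈ τ.
  V = {}: π^{-1}(V) = ∅ ∈ τ ✓.
  V = {[r=s]}: π^{-1}(V) = {r, s} ∉ τ ✗.
  V = {[t]}: π^{-1}(V) = {t} ∉ τ ✗.
  V = {[r=s], [t]}: π^{-1}(V) = {r, s, t} ∈ τ ✓.
Open sets in the quotient: τ_Q = {{}, {[r=s], [t]}} (2 elements).


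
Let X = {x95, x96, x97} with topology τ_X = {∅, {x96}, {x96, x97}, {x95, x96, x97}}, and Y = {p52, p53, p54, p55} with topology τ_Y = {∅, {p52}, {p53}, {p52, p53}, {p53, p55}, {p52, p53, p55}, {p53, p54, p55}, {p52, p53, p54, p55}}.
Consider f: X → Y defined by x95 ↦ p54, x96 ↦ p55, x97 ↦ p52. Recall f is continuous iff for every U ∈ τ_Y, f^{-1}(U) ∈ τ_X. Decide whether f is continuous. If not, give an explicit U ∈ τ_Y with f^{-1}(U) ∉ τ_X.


f is NOT continuous.

Compute f^{-1}(U) for each U ∈ τ_Y:
  U = ∅: f^{-1}(U) = ∅ ∈ τ_X ✓.
  U = {p52}: f^{-1}(U) = {x97} ∉ τ_X ✗.
  U = {p53}: f^{-1}(U) = ∅ ∈ τ_X ✓.
  U = {p52, p53}: f^{-1}(U) = {x97} ∉ τ_X ✗.
  U = {p53, p55}: f^{-1}(U) = {x96} ∈ τ_X ✓.
  U = {p52, p53, p55}: f^{-1}(U) = {x96, x97} ∈ τ_X ✓.
  U = {p53, p54, p55}: f^{-1}(U) = {x95, x96} ∉ τ_X ✗.
  U = {p52, p53, p54, p55}: f^{-1}(U) = {x95, x96, x97} ∈ τ_X ✓.
Found U = {p52} with f^{-1}(U) = {x97} not in τ_X. Therefore f is NOT continuous.


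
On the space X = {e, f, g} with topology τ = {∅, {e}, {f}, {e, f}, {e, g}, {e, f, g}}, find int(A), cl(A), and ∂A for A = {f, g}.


int(A) = {f}, cl(A) = {f, g}, ∂A = {g}.

Closed sets in (X, τ) are complements of opens:
  closed(X, τ) = {∅, {f}, {g}, {e, g}, {f, g}, {e, f, g}}.
int(A) = ⋃ {U ∈ τ : U ⊆ A}. Opens contained in A: ∅, {f}.
Taking the union of these: int(A) = {f}.
cl(A) = ⋂ {C closed : A ⊆ C}. Closed sets containing A: {f, g}, {e, f, g}.
Intersecting these: cl(A) = {f, g}.
∂A = cl(A) ∖ int(A) = {f, g} ∖ {f} = {g}.


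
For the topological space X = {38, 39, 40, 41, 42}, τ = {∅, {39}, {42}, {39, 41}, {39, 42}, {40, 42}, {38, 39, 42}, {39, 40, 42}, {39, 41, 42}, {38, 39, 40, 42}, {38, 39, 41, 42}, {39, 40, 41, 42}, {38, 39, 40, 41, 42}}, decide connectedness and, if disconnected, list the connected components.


(X, τ) is connected.

Find clopen sets (U ∈ τ with X ∖ U ∈ τ):
  U = ∅, X ∖ U = {38, 39, 40, 41, 42} — both open, so U is clopen.
  U = {38, 39, 40, 41, 42}, X ∖ U = ∅ — both open, so U is clopen.
Only trivial clopens (∅ and X) exist, so (X, τ) is connected.
Compute connected components by grouping points that agree on all clopens:
  component: {38, 39, 40, 41, 42}


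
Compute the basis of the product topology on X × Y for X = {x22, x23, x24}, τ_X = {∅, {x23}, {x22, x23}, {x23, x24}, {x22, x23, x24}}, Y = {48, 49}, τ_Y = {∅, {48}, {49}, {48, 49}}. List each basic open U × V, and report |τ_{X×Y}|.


Basis B = {∅ × ∅, {x23} × {48}, {x23} × {49}, {x22, x23} × {48}, {x22, x23} × {49}, {x23} × {48, 49}, {x23, x24} × {48}, {x23, x24} × {49}, {x22, x23, x24} × {48}, {x22, x23, x24} × {49}, {x22, x23} × {48, 49}, {x23, x24} × {48, 49}, {x22, x23, x24} × {48, 49}}; |τ_{X×Y}| = 25.

Enumerate products U × V with U ∈ τ_X, V ∈ τ_Y (deduplicated):
  ∅ × ∅ = {} (∅)
  {x23} × {48} = {(x23,48)}
  {x23} × {49} = {(x23,49)}
  {x22, x23} × {48} = {(x22,48), (x23,48)}
  {x22, x23} × {49} = {(x22,49), (x23,49)}
  {x23} × {48, 49} = {(x23,48), (x23,49)}
  {x23, x24} × {48} = {(x23,48), (x24,48)}
  {x23, x24} × {49} = {(x23,49), (x24,49)}
  {x22, x23, x24} × {48} = {(x22,48), (x23,48), (x24,48)}
  {x22, x23, x24} × {49} = {(x22,49), (x23,49), (x24,49)}
  {x22, x23} × {48, 49} = {(x22,48), (x22,49), (x23,48), (x23,49)}
  {x23, x24} × {48, 49} = {(x23,48), (x23,49), (x24,48), (x24,49)}
  {x22, x23, x24} × {48, 49} = {(x22,48), (x22,49), (x23,48), (x23,49), (x24,48), (x24,49)}
These 13 distinct sets form the basis B.
Close under arbitrary unions to get τ_{X×Y}; counting gives |τ_{X×Y}| = 25.


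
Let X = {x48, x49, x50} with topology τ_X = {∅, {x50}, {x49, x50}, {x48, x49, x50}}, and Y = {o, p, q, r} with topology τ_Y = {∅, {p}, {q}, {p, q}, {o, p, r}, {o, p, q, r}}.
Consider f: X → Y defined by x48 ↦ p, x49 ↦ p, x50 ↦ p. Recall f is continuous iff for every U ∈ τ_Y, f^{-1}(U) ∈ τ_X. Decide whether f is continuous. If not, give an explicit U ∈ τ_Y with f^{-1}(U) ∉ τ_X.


f IS continuous.

Compute f^{-1}(U) for each U ∈ τ_Y:
  U = ∅: f^{-1}(U) = ∅ ∈ τ_X ✓.
  U = {p}: f^{-1}(U) = {x48, x49, x50} ∈ τ_X ✓.
  U = {q}: f^{-1}(U) = ∅ ∈ τ_X ✓.
  U = {p, q}: f^{-1}(U) = {x48, x49, x50} ∈ τ_X ✓.
  U = {o, p, r}: f^{-1}(U) = {x48, x49, x50} ∈ τ_X ✓.
  U = {o, p, q, r}: f^{-1}(U) = {x48, x49, x50} ∈ τ_X ✓.
Every preimage lies in τ_X, so f IS continuous.


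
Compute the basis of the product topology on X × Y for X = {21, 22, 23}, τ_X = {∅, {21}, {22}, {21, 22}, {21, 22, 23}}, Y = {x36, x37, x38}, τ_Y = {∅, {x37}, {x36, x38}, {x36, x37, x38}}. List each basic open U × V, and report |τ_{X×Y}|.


Basis B = {∅ × ∅, {21} × {x37}, {22} × {x37}, {21} × {x36, x38}, {21, 22} × {x37}, {22} × {x36, x38}, {21} × {x36, x37, x38}, {21, 22, 23} × {x37}, {22} × {x36, x37, x38}, {21, 22} × {x36, x38}, {21, 22} × {x36, x37, x38}, {21, 22, 23} × {x36, x38}, {21, 22, 23} × {x36, x37, x38}}; |τ_{X×Y}| = 25.

Enumerate products U × V with U ∈ τ_X, V ∈ τ_Y (deduplicated):
  ∅ × ∅ = {} (∅)
  {21} × {x37} = {(21,x37)}
  {22} × {x37} = {(22,x37)}
  {21} × {x36, x38} = {(21,x36), (21,x38)}
  {21, 22} × {x37} = {(21,x37), (22,x37)}
  {22} × {x36, x38} = {(22,x36), (22,x38)}
  {21} × {x36, x37, x38} = {(21,x36), (21,x37), (21,x38)}
  {21, 22, 23} × {x37} = {(21,x37), (22,x37), (23,x37)}
  {22} × {x36, x37, x38} = {(22,x36), (22,x37), (22,x38)}
  {21, 22} × {x36, x38} = {(21,x36), (21,x38), (22,x36), (22,x38)}
  {21, 22} × {x36, x37, x38} = {(21,x36), (21,x37), (21,x38), (22,x36), (22,x37), (22,x38)}
  {21, 22, 23} × {x36, x38} = {(21,x36), (21,x38), (22,x36), (22,x38), (23,x36), (23,x38)}
  {21, 22, 23} × {x36, x37, x38} = {(21,x36), (21,x37), (21,x38), (22,x36), (22,x37), (22,x38), (23,x36), (23,x37), (23,x38)}
These 13 distinct sets form the basis B.
Close under arbitrary unions to get τ_{X×Y}; counting gives |τ_{X×Y}| = 25.


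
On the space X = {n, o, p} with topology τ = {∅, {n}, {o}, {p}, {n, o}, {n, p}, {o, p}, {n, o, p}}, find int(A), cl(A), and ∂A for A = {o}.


int(A) = {o}, cl(A) = {o}, ∂A = ∅.

Closed sets in (X, τ) are complements of opens:
  closed(X, τ) = {∅, {n}, {o}, {p}, {n, o}, {n, p}, {o, p}, {n, o, p}}.
int(A) = ⋃ {U ∈ τ : U ⊆ A}. Opens contained in A: ∅, {o}.
Taking the union of these: int(A) = {o}.
cl(A) = ⋂ {C closed : A ⊆ C}. Closed sets containing A: {o}, {n, o}, {o, p}, {n, o, p}.
Intersecting these: cl(A) = {o}.
∂A = cl(A) ∖ int(A) = {o} ∖ {o} = ∅.


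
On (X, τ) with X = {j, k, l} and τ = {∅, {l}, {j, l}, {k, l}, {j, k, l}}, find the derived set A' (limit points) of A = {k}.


A' = ∅

For each x ∈ X, list the open sets U ∈ τ with x ∈ U, then check whether U ∩ (A ∖ {x}) ≠ ∅ for every such U.
  x = j: open {j, l} ∋ x has {j, l} ∩ (A ∖ {j}) = ∅, so x is NOT a limit point.
  x = k: open {k, l} ∋ x has {k, l} ∩ (A ∖ {k}) = ∅, so x is NOT a limit point.
  x = l: open {l} ∋ x has {l} ∩ (A ∖ {l}) = ∅, so x is NOT a limit point.
Collecting: A' = ∅.


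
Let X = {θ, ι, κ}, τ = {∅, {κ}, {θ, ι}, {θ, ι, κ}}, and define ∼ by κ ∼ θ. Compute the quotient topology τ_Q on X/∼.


X/∼ = {[θ=κ], [ι]}; |τ_Q| = 2.

Equivalence classes: [θ=κ], [ι].
Quotient map π: X → X/∼ sends θ ↦ [θ=κ], ι ↦ [ι], κ ↦ [θ=κ].
For each subset V ⊆ X/∼, compute π^{-1}(V) ⊆ X and check whether π^{-1}(V) ∈ τ. V is open in τ_Q iff π^{-1}(V) ∈ τ.
  V = {}: π^{-1}(V) = ∅ ∈ τ ✓.
  V = {[θ=κ]}: π^{-1}(V) = {θ, κ} ∉ τ ✗.
  V = {[ι]}: π^{-1}(V) = {ι} ∉ τ ✗.
  V = {[θ=κ], [ι]}: π^{-1}(V) = {θ, ι, κ} ∈ τ ✓.
Open sets in the quotient: τ_Q = {{}, {[θ=κ], [ι]}} (2 elements).


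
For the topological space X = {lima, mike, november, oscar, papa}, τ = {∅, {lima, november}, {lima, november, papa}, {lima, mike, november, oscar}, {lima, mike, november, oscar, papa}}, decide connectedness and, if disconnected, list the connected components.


(X, τ) is connected.

Find clopen sets (U ∈ τ with X ∖ U ∈ τ):
  U = ∅, X ∖ U = {lima, mike, november, oscar, papa} — both open, so U is clopen.
  U = {lima, mike, november, oscar, papa}, X ∖ U = ∅ — both open, so U is clopen.
Only trivial clopens (∅ and X) exist, so (X, τ) is connected.
Compute connected components by grouping points that agree on all clopens:
  component: {lima, mike, november, oscar, papa}


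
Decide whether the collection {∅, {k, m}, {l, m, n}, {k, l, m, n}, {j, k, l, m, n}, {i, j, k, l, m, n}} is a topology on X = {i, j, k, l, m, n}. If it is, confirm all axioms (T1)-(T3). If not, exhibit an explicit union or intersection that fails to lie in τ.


τ is NOT a topology on X.

Axiom (T1): ∅ ∈ τ? Yes; X ∈ τ? Yes.
Axiom (T2/T3): check pairwise unions and intersections of members of τ.
Counterexample for (T3): {k, m} ∩ {l, m, n} = {m} ∉ τ. Therefore τ is NOT a topology.


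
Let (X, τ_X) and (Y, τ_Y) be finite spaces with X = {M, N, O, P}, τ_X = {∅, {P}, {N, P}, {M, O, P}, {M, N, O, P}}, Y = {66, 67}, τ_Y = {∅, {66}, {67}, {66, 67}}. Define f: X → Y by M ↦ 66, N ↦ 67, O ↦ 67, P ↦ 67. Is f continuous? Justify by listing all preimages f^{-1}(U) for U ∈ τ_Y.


f is NOT continuous.

Compute f^{-1}(U) for each U ∈ τ_Y:
  U = ∅: f^{-1}(U) = ∅ ∈ τ_X ✓.
  U = {66}: f^{-1}(U) = {M} ∉ τ_X ✗.
  U = {67}: f^{-1}(U) = {N, O, P} ∉ τ_X ✗.
  U = {66, 67}: f^{-1}(U) = {M, N, O, P} ∈ τ_X ✓.
Found U = {66} with f^{-1}(U) = {M} not in τ_X. Therefore f is NOT continuous.


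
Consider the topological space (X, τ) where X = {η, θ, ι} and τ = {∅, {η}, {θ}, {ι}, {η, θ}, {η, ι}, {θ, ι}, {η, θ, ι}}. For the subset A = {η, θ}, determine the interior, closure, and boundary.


int(A) = {η, θ}, cl(A) = {η, θ}, ∂A = ∅.

Closed sets in (X, τ) are complements of opens:
  closed(X, τ) = {∅, {η}, {θ}, {ι}, {η, θ}, {η, ι}, {θ, ι}, {η, θ, ι}}.
int(A) = ⋃ {U ∈ τ : U ⊆ A}. Opens contained in A: ∅, {η}, {θ}, {η, θ}.
Taking the union of these: int(A) = {η, θ}.
cl(A) = ⋂ {C closed : A ⊆ C}. Closed sets containing A: {η, θ}, {η, θ, ι}.
Intersecting these: cl(A) = {η, θ}.
∂A = cl(A) ∖ int(A) = {η, θ} ∖ {η, θ} = ∅.


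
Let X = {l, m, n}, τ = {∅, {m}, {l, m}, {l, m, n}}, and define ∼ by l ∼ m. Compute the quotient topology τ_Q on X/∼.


X/∼ = {[l=m], [n]}; |τ_Q| = 3.

Equivalence classes: [l=m], [n].
Quotient map π: X → X/∼ sends l ↦ [l=m], m ↦ [l=m], n ↦ [n].
For each subset V ⊆ X/∼, compute π^{-1}(V) ⊆ X and check whether π^{-1}(V) ∈ τ. V is open in τ_Q iff π^{-1}(V) ∈ τ.
  V = {}: π^{-1}(V) = ∅ ∈ τ ✓.
  V = {[l=m]}: π^{-1}(V) = {l, m} ∈ τ ✓.
  V = {[n]}: π^{-1}(V) = {n} ∉ τ ✗.
  V = {[l=m], [n]}: π^{-1}(V) = {l, m, n} ∈ τ ✓.
Open sets in the quotient: τ_Q = {{}, {[l=m]}, {[l=m], [n]}} (3 elements).


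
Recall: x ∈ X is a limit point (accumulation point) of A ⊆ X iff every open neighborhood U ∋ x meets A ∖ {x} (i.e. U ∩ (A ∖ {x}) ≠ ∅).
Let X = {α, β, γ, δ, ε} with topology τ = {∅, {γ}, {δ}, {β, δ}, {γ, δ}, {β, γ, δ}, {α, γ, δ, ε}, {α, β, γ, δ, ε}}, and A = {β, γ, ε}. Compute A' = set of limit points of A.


A' = {α, ε}

For each x ∈ X, list the open sets U ∈ τ with x ∈ U, then check whether U ∩ (A ∖ {x}) ≠ ∅ for every such U.
  x = α: opens ∋ x are {α, γ, δ, ε}, {α, β, γ, δ, ε}; each meets A ∖ {α}, so x IS a limit point.
  x = β: open {β, δ} ∋ x has {β, δ} ∩ (A ∖ {β}) = ∅, so x is NOT a limit point.
  x = γ: open {γ} ∋ x has {γ} ∩ (A ∖ {γ}) = ∅, so x is NOT a limit point.
  x = δ: open {δ} ∋ x has {δ} ∩ (A ∖ {δ}) = ∅, so x is NOT a limit point.
  x = ε: opens ∋ x are {α, γ, δ, ε}, {α, β, γ, δ, ε}; each meets A ∖ {ε}, so x IS a limit point.
Collecting: A' = {α, ε}.


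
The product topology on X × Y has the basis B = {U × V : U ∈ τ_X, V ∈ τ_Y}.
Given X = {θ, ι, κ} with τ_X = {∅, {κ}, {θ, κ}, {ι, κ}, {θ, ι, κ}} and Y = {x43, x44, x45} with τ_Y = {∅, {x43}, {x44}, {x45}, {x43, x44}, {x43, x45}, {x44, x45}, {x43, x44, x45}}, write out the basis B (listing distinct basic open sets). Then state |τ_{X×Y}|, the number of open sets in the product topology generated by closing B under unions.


Basis B = {∅ × ∅, {κ} × {x43}, {κ} × {x44}, {κ} × {x45}, {θ, κ} × {x43}, {θ, κ} × {x44}, {θ, κ} × {x45}, {ι, κ} × {x43}, {ι, κ} × {x44}, {ι, κ} × {x45}, {κ} × {x43, x44}, {κ} × {x43, x45}, {κ} × {x44, x45}, {θ, ι, κ} × {x43}, {θ, ι, κ} × {x44}, {θ, ι, κ} × {x45}, {κ} × {x43, x44, x45}, {θ, κ} × {x43, x44}, {θ, κ} × {x43, x45}, {θ, κ} × {x44, x45}, {ι, κ} × {x43, x44}, {ι, κ} × {x43, x45}, {ι, κ} × {x44, x45}, {θ, κ} × {x43, x44, x45}, {θ, ι, κ} × {x43, x44}, {θ, ι, κ} × {x43, x45}, {θ, ι, κ} × {x44, x45}, {ι, κ} × {x43, x44, x45}, {θ, ι, κ} × {x43, x44, x45}}; |τ_{X×Y}| = 125.

Enumerate products U × V with U ∈ τ_X, V ∈ τ_Y (deduplicated):
  ∅ × ∅ = {} (∅)
  {κ} × {x43} = {(κ,x43)}
  {κ} × {x44} = {(κ,x44)}
  {κ} × {x45} = {(κ,x45)}
  {θ, κ} × {x43} = {(θ,x43), (κ,x43)}
  {θ, κ} × {x44} = {(θ,x44), (κ,x44)}
  {θ, κ} × {x45} = {(θ,x45), (κ,x45)}
  {ι, κ} × {x43} = {(ι,x43), (κ,x43)}
  {ι, κ} × {x44} = {(ι,x44), (κ,x44)}
  {ι, κ} × {x45} = {(ι,x45), (κ,x45)}
  {κ} × {x43, x44} = {(κ,x43), (κ,x44)}
  {κ} × {x43, x45} = {(κ,x43), (κ,x45)}
  {κ} × {x44, x45} = {(κ,x44), (κ,x45)}
  {θ, ι, κ} × {x43} = {(θ,x43), (ι,x43), (κ,x43)}
  {θ, ι, κ} × {x44} = {(θ,x44), (ι,x44), (κ,x44)}
  {θ, ι, κ} × {x45} = {(θ,x45), (ι,x45), (κ,x45)}
  {κ} × {x43, x44, x45} = {(κ,x43), (κ,x44), (κ,x45)}
  {θ, κ} × {x43, x44} = {(θ,x43), (θ,x44), (κ,x43), (κ,x44)}
  {θ, κ} × {x43, x45} = {(θ,x43), (θ,x45), (κ,x43), (κ,x45)}
  {θ, κ} × {x44, x45} = {(θ,x44), (θ,x45), (κ,x44), (κ,x45)}
  {ι, κ} × {x43, x44} = {(ι,x43), (ι,x44), (κ,x43), (κ,x44)}
  {ι, κ} × {x43, x45} = {(ι,x43), (ι,x45), (κ,x43), (κ,x45)}
  {ι, κ} × {x44, x45} = {(ι,x44), (ι,x45), (κ,x44), (κ,x45)}
  {θ, κ} × {x43, x44, x45} = {(θ,x43), (θ,x44), (θ,x45), (κ,x43), (κ,x44), (κ,x45)}
  {θ, ι, κ} × {x43, x44} = {(θ,x43), (θ,x44), (ι,x43), (ι,x44), (κ,x43), (κ,x44)}
  {θ, ι, κ} × {x43, x45} = {(θ,x43), (θ,x45), (ι,x43), (ι,x45), (κ,x43), (κ,x45)}
  {θ, ι, κ} × {x44, x45} = {(θ,x44), (θ,x45), (ι,x44), (ι,x45), (κ,x44), (κ,x45)}
  {ι, κ} × {x43, x44, x45} = {(ι,x43), (ι,x44), (ι,x45), (κ,x43), (κ,x44), (κ,x45)}
  {θ, ι, κ} × {x43, x44, x45} = {(θ,x43), (θ,x44), (θ,x45), (ι,x43), (ι,x44), (ι,x45), (κ,x43), (κ,x44), (κ,x45)}
These 29 distinct sets form the basis B.
Close under arbitrary unions to get τ_{X×Y}; counting gives |τ_{X×Y}| = 125.


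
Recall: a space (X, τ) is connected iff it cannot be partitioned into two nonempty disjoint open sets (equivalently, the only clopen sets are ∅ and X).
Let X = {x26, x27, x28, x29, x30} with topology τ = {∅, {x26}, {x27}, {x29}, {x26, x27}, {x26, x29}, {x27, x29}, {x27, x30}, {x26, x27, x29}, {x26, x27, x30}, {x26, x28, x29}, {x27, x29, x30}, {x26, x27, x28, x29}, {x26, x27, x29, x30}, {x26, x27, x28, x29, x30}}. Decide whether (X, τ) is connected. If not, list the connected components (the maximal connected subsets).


(X, τ) is disconnected; components = [{x27, x30}, {x26, x28, x29}].

Find clopen sets (U ∈ τ with X ∖ U ∈ τ):
  U = ∅, X ∖ U = {x26, x27, x28, x29, x30} — both open, so U is clopen.
  U = {x27, x30}, X ∖ U = {x26, x28, x29} — both open, so U is clopen.
  U = {x26, x28, x29}, X ∖ U = {x27, x30} — both open, so U is clopen.
  U = {x26, x27, x28, x29, x30}, X ∖ U = ∅ — both open, so U is clopen.
Nontrivial clopen(s) exist: e.g. {x26, x28, x29}. So (X, τ) is disconnected.
Compute connected components by grouping points that agree on all clopens:
  component: {x27, x30}
  component: {x26, x28, x29}


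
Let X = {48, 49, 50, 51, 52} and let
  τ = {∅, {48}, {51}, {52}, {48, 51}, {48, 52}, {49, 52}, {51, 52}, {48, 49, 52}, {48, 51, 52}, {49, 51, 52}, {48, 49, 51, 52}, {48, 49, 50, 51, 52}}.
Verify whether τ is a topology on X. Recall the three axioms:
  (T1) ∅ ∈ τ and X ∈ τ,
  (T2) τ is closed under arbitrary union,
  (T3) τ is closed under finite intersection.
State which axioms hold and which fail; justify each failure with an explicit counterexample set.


τ IS a topology on X.

Axiom (T1): ∅ ∈ τ? Yes; X ∈ τ? Yes.
Axiom (T2/T3): check pairwise unions and intersections of members of τ.
All pairwise intersections and unions checked — each lies in τ. Therefore τ satisfies (T1), (T2), (T3): it IS a topology on X.


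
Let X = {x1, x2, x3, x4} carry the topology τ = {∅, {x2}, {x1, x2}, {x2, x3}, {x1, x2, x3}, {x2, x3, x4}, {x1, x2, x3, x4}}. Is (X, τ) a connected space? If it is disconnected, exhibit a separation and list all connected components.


(X, τ) is connected.

Find clopen sets (U ∈ τ with X ∖ U ∈ τ):
  U = ∅, X ∖ U = {x1, x2, x3, x4} — both open, so U is clopen.
  U = {x1, x2, x3, x4}, X ∖ U = ∅ — both open, so U is clopen.
Only trivial clopens (∅ and X) exist, so (X, τ) is connected.
Compute connected components by grouping points that agree on all clopens:
  component: {x1, x2, x3, x4}


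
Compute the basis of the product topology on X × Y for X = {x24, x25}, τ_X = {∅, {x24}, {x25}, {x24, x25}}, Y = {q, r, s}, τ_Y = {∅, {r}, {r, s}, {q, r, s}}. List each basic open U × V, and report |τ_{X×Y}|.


Basis B = {∅ × ∅, {x24} × {r}, {x25} × {r}, {x24} × {r, s}, {x24, x25} × {r}, {x25} × {r, s}, {x24} × {q, r, s}, {x25} × {q, r, s}, {x24, x25} × {r, s}, {x24, x25} × {q, r, s}}; |τ_{X×Y}| = 16.

Enumerate products U × V with U ∈ τ_X, V ∈ τ_Y (deduplicated):
  ∅ × ∅ = {} (∅)
  {x24} × {r} = {(x24,r)}
  {x25} × {r} = {(x25,r)}
  {x24} × {r, s} = {(x24,r), (x24,s)}
  {x24, x25} × {r} = {(x24,r), (x25,r)}
  {x25} × {r, s} = {(x25,r), (x25,s)}
  {x24} × {q, r, s} = {(x24,q), (x24,r), (x24,s)}
  {x25} × {q, r, s} = {(x25,q), (x25,r), (x25,s)}
  {x24, x25} × {r, s} = {(x24,r), (x24,s), (x25,r), (x25,s)}
  {x24, x25} × {q, r, s} = {(x24,q), (x24,r), (x24,s), (x25,q), (x25,r), (x25,s)}
These 10 distinct sets form the basis B.
Close under arbitrary unions to get τ_{X×Y}; counting gives |τ_{X×Y}| = 16.


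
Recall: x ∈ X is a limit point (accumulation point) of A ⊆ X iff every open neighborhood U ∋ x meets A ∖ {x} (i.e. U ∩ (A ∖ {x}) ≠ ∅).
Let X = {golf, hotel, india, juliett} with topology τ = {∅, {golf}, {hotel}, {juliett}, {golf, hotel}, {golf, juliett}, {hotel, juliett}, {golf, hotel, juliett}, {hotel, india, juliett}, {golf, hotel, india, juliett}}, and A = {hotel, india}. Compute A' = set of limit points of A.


A' = {india}

For each x ∈ X, list the open sets U ∈ τ with x ∈ U, then check whether U ∩ (A ∖ {x}) ≠ ∅ for every such U.
  x = golf: open {golf} ∋ x has {golf} ∩ (A ∖ {golf}) = ∅, so x is NOT a limit point.
  x = hotel: open {hotel} ∋ x has {hotel} ∩ (A ∖ {hotel}) = ∅, so x is NOT a limit point.
  x = india: opens ∋ x are {hotel, india, juliett}, {golf, hotel, india, juliett}; each meets A ∖ {india}, so x IS a limit point.
  x = juliett: open {juliett} ∋ x has {juliett} ∩ (A ∖ {juliett}) = ∅, so x is NOT a limit point.
Collecting: A' = {india}.


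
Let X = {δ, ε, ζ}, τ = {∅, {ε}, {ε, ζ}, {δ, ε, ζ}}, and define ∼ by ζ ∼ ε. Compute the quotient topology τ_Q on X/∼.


X/∼ = {[δ], [ε=ζ]}; |τ_Q| = 3.

Equivalence classes: [δ], [ε=ζ].
Quotient map π: X → X/∼ sends δ ↦ [δ], ε ↦ [ε=ζ], ζ ↦ [ε=ζ].
For each subset V ⊆ X/∼, compute π^{-1}(V) ⊆ X and check whether π^{-1}(V) ∈ τ. V is open in τ_Q iff π^{-1}(V) ∈ τ.
  V = {}: π^{-1}(V) = ∅ ∈ τ ✓.
  V = {[δ]}: π^{-1}(V) = {δ} ∉ τ ✗.
  V = {[ε=ζ]}: π^{-1}(V) = {ε, ζ} ∈ τ ✓.
  V = {[δ], [ε=ζ]}: π^{-1}(V) = {δ, ε, ζ} ∈ τ ✓.
Open sets in the quotient: τ_Q = {{}, {[ε=ζ]}, {[δ], [ε=ζ]}} (3 elements).


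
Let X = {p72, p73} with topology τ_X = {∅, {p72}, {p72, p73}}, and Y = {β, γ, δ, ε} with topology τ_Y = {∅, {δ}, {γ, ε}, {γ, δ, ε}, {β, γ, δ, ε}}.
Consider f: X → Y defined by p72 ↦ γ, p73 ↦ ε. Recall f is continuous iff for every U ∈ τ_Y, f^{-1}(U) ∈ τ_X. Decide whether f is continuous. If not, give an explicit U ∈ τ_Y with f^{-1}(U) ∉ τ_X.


f IS continuous.

Compute f^{-1}(U) for each U ∈ τ_Y:
  U = ∅: f^{-1}(U) = ∅ ∈ τ_X ✓.
  U = {δ}: f^{-1}(U) = ∅ ∈ τ_X ✓.
  U = {γ, ε}: f^{-1}(U) = {p72, p73} ∈ τ_X ✓.
  U = {γ, δ, ε}: f^{-1}(U) = {p72, p73} ∈ τ_X ✓.
  U = {β, γ, δ, ε}: f^{-1}(U) = {p72, p73} ∈ τ_X ✓.
Every preimage lies in τ_X, so f IS continuous.


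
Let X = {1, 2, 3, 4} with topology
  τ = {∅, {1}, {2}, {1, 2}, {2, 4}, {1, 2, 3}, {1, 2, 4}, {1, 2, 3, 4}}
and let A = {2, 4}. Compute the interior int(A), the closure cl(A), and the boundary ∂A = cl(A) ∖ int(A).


int(A) = {2, 4}, cl(A) = {2, 3, 4}, ∂A = {3}.

Closed sets in (X, τ) are complements of opens:
  closed(X, τ) = {∅, {3}, {4}, {1, 3}, {3, 4}, {1, 3, 4}, {2, 3, 4}, {1, 2, 3, 4}}.
int(A) = ⋃ {U ∈ τ : U ⊆ A}. Opens contained in A: ∅, {2}, {2, 4}.
Taking the union of these: int(A) = {2, 4}.
cl(A) = ⋂ {C closed : A ⊆ C}. Closed sets containing A: {2, 3, 4}, {1, 2, 3, 4}.
Intersecting these: cl(A) = {2, 3, 4}.
∂A = cl(A) ∖ int(A) = {2, 3, 4} ∖ {2, 4} = {3}.


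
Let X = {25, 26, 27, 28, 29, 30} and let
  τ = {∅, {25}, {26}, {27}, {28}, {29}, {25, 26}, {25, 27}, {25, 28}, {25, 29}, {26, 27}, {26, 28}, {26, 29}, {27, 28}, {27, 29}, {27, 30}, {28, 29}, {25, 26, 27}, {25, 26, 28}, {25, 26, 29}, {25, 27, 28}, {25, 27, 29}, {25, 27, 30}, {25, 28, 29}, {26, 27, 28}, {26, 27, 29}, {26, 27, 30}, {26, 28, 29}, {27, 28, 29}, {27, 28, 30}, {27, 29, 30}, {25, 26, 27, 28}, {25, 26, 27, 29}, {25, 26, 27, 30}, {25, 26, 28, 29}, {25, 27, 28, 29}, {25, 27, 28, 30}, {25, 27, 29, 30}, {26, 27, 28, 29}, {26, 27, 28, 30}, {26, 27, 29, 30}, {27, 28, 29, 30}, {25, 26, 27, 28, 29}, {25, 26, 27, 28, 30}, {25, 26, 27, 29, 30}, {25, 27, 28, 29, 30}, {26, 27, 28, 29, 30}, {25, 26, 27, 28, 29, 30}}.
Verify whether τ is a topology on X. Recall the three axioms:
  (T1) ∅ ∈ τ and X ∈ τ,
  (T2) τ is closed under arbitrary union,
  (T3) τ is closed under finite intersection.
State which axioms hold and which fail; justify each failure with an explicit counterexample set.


τ IS a topology on X.

Axiom (T1): ∅ ∈ τ? Yes; X ∈ τ? Yes.
Axiom (T2/T3): check pairwise unions and intersections of members of τ.
All pairwise intersections and unions checked — each lies in τ. Therefore τ satisfies (T1), (T2), (T3): it IS a topology on X.


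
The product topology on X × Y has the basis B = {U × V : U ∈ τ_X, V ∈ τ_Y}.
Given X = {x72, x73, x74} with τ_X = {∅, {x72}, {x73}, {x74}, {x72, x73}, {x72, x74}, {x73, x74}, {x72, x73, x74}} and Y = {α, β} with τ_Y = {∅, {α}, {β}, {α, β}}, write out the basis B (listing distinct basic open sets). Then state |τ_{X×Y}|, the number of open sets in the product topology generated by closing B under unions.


Basis B = {∅ × ∅, {x72} × {α}, {x72} × {β}, {x73} × {α}, {x73} × {β}, {x74} × {α}, {x74} × {β}, {x72} × {α, β}, {x72, x73} × {α}, {x72, x74} × {α}, {x72, x73} × {β}, {x72, x74} × {β}, {x73} × {α, β}, {x73, x74} × {α}, {x73, x74} × {β}, {x74} × {α, β}, {x72, x73, x74} × {α}, {x72, x73, x74} × {β}, {x72, x73} × {α, β}, {x72, x74} × {α, β}, {x73, x74} × {α, β}, {x72, x73, x74} × {α, β}}; |τ_{X×Y}| = 64.

Enumerate products U × V with U ∈ τ_X, V ∈ τ_Y (deduplicated):
  ∅ × ∅ = {} (∅)
  {x72} × {α} = {(x72,α)}
  {x72} × {β} = {(x72,β)}
  {x73} × {α} = {(x73,α)}
  {x73} × {β} = {(x73,β)}
  {x74} × {α} = {(x74,α)}
  {x74} × {β} = {(x74,β)}
  {x72} × {α, β} = {(x72,α), (x72,β)}
  {x72, x73} × {α} = {(x72,α), (x73,α)}
  {x72, x74} × {α} = {(x72,α), (x74,α)}
  {x72, x73} × {β} = {(x72,β), (x73,β)}
  {x72, x74} × {β} = {(x72,β), (x74,β)}
  {x73} × {α, β} = {(x73,α), (x73,β)}
  {x73, x74} × {α} = {(x73,α), (x74,α)}
  {x73, x74} × {β} = {(x73,β), (x74,β)}
  {x74} × {α, β} = {(x74,α), (x74,β)}
  {x72, x73, x74} × {α} = {(x72,α), (x73,α), (x74,α)}
  {x72, x73, x74} × {β} = {(x72,β), (x73,β), (x74,β)}
  {x72, x73} × {α, β} = {(x72,α), (x72,β), (x73,α), (x73,β)}
  {x72, x74} × {α, β} = {(x72,α), (x72,β), (x74,α), (x74,β)}
  {x73, x74} × {α, β} = {(x73,α), (x73,β), (x74,α), (x74,β)}
  {x72, x73, x74} × {α, β} = {(x72,α), (x72,β), (x73,α), (x73,β), (x74,α), (x74,β)}
These 22 distinct sets form the basis B.
Close under arbitrary unions to get τ_{X×Y}; counting gives |τ_{X×Y}| = 64.


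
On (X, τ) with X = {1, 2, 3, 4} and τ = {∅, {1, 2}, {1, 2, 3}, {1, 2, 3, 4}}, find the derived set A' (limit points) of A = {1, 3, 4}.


A' = {2, 3, 4}

For each x ∈ X, list the open sets U ∈ τ with x ∈ U, then check whether U ∩ (A ∖ {x}) ≠ ∅ for every such U.
  x = 1: open {1, 2} ∋ x has {1, 2} ∩ (A ∖ {1}) = ∅, so x is NOT a limit point.
  x = 2: opens ∋ x are {1, 2}, {1, 2, 3}, {1, 2, 3, 4}; each meets A ∖ {2}, so x IS a limit point.
  x = 3: opens ∋ x are {1, 2, 3}, {1, 2, 3, 4}; each meets A ∖ {3}, so x IS a limit point.
  x = 4: opens ∋ x are {1, 2, 3, 4}; each meets A ∖ {4}, so x IS a limit point.
Collecting: A' = {2, 3, 4}.


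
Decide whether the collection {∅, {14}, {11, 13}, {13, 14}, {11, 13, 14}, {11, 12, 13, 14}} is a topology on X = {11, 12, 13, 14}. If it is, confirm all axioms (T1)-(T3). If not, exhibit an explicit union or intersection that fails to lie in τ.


τ is NOT a topology on X.

Axiom (T1): ∅ ∈ τ? Yes; X ∈ τ? Yes.
Axiom (T2/T3): check pairwise unions and intersections of members of τ.
Counterexample for (T3): {11, 13} ∩ {13, 14} = {13} ∉ τ. Therefore τ is NOT a topology.


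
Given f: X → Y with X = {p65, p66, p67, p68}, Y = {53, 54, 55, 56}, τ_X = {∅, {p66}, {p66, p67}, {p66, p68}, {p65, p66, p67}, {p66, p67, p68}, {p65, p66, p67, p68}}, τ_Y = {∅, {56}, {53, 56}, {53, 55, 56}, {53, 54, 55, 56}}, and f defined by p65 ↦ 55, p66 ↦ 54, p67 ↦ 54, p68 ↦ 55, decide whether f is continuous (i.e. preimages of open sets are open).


f is NOT continuous.

Compute f^{-1}(U) for each U ∈ τ_Y:
  U = ∅: f^{-1}(U) = ∅ ∈ τ_X ✓.
  U = {56}: f^{-1}(U) = ∅ ∈ τ_X ✓.
  U = {53, 56}: f^{-1}(U) = ∅ ∈ τ_X ✓.
  U = {53, 55, 56}: f^{-1}(U) = {p65, p68} ∉ τ_X ✗.
  U = {53, 54, 55, 56}: f^{-1}(U) = {p65, p66, p67, p68} ∈ τ_X ✓.
Found U = {53, 55, 56} with f^{-1}(U) = {p65, p68} not in τ_X. Therefore f is NOT continuous.


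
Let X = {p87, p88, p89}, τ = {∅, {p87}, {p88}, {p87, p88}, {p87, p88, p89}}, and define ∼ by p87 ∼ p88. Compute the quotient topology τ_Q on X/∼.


X/∼ = {[p87=p88], [p89]}; |τ_Q| = 3.

Equivalence classes: [p87=p88], [p89].
Quotient map π: X → X/∼ sends p87 ↦ [p87=p88], p88 ↦ [p87=p88], p89 ↦ [p89].
For each subset V ⊆ X/∼, compute π^{-1}(V) ⊆ X and check whether π^{-1}(V) ∈ τ. V is open in τ_Q iff π^{-1}(V) ∈ τ.
  V = {}: π^{-1}(V) = ∅ ∈ τ ✓.
  V = {[p87=p88]}: π^{-1}(V) = {p87, p88} ∈ τ ✓.
  V = {[p89]}: π^{-1}(V) = {p89} ∉ τ ✗.
  V = {[p87=p88], [p89]}: π^{-1}(V) = {p87, p88, p89} ∈ τ ✓.
Open sets in the quotient: τ_Q = {{}, {[p87=p88]}, {[p87=p88], [p89]}} (3 elements).


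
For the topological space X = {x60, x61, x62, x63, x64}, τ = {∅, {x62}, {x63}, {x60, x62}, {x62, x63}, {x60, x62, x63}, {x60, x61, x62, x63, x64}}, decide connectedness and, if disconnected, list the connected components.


(X, τ) is connected.

Find clopen sets (U ∈ τ with X ∖ U ∈ τ):
  U = ∅, X ∖ U = {x60, x61, x62, x63, x64} — both open, so U is clopen.
  U = {x60, x61, x62, x63, x64}, X ∖ U = ∅ — both open, so U is clopen.
Only trivial clopens (∅ and X) exist, so (X, τ) is connected.
Compute connected components by grouping points that agree on all clopens:
  component: {x60, x61, x62, x63, x64}


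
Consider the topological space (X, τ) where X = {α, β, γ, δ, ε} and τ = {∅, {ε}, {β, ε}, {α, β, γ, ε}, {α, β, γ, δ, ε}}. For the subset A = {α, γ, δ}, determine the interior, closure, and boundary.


int(A) = ∅, cl(A) = {α, γ, δ}, ∂A = {α, γ, δ}.

Closed sets in (X, τ) are complements of opens:
  closed(X, τ) = {∅, {δ}, {α, γ, δ}, {α, β, γ, δ}, {α, β, γ, δ, ε}}.
int(A) = ⋃ {U ∈ τ : U ⊆ A}. Opens contained in A: ∅.
Taking the union of these: int(A) = ∅.
cl(A) = ⋂ {C closed : A ⊆ C}. Closed sets containing A: {α, γ, δ}, {α, β, γ, δ}, {α, β, γ, δ, ε}.
Intersecting these: cl(A) = {α, γ, δ}.
∂A = cl(A) ∖ int(A) = {α, γ, δ} ∖ ∅ = {α, γ, δ}.


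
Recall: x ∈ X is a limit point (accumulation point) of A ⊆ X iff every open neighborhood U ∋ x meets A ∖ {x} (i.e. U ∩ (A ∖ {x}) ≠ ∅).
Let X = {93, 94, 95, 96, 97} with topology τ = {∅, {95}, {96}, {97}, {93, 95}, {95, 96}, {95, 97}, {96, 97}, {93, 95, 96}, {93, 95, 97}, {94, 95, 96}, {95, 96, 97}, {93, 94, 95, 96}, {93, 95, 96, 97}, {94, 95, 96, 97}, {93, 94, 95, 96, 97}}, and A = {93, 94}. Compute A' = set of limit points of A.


A' = ∅

For each x ∈ X, list the open sets U ∈ τ with x ∈ U, then check whether U ∩ (A ∖ {x}) ≠ ∅ for every such U.
  x = 93: open {93, 95} ∋ x has {93, 95} ∩ (A ∖ {93}) = ∅, so x is NOT a limit point.
  x = 94: open {94, 95, 96} ∋ x has {94, 95, 96} ∩ (A ∖ {94}) = ∅, so x is NOT a limit point.
  x = 95: open {95} ∋ x has {95} ∩ (A ∖ {95}) = ∅, so x is NOT a limit point.
  x = 96: open {96} ∋ x has {96} ∩ (A ∖ {96}) = ∅, so x is NOT a limit point.
  x = 97: open {97} ∋ x has {97} ∩ (A ∖ {97}) = ∅, so x is NOT a limit point.
Collecting: A' = ∅.
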